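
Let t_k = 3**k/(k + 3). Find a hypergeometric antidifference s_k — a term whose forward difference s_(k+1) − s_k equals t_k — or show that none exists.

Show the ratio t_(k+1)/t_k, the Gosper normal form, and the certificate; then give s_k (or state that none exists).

r(k) = 3*(k + 3)/(k + 4) after simplifying.
So A=3*k + 9 and B=k + 4, with C=1.
Need (3*k + 9)·f(k+1) − (k + 3)·f(k) = 1.
d = -1 from the (1,1,0) case.
Bound -1 < 0, so the key equation has no polynomial solution.

none (Gosper's algorithm certifies no s_k)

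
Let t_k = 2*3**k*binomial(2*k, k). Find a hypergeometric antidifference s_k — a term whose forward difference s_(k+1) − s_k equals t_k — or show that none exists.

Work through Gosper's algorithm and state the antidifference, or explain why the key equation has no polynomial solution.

no hypergeometric antidifference exists

t_(k+1)/t_k = 6*(2*k + 1)/(k + 1).
Gosper form: A/B · C(k+1)/C(k) with A=12*k + 6, B=k + 1, C=1.
Need (12*k + 6)·f(k+1) − (k)·f(k) = 1.
Bound: deg f ≤ -1.
Bound -1 < 0, so the key equation has no polynomial solution.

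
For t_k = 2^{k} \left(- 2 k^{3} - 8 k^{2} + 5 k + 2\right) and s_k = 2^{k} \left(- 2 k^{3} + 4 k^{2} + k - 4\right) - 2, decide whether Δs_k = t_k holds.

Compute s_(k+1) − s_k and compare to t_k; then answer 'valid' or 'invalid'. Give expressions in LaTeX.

Valid: the claim telescopes to t_k.

s_(k+1) = 2*2**k*(k - 2*(k + 1)**3 + 4*(k + 1)**2 - 3) - 2
s_(k+1) − s_k = 2**k*(-2*k**3 - 8*k**2 + 5*k + 2)
(s_(k+1) − s_k) − t_k = 0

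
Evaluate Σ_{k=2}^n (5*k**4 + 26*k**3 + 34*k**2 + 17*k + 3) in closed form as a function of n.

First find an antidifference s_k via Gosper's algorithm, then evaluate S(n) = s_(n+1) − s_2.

S(n) = n**5 + 9*n**4 + 26*n**3 + 32*n**2 + 17*n - 85

Step 1: r(k) = (5*k**4 + 46*k**3 + 142*k**2 + 183*k + 85)/(5*k**4 + 26*k**3 + 34*k**2 + 17*k + 3).
Factor: A=1; B=1; C=k**4 + 26*k**3/5 + 34*k**2/5 + 17*k/5 + 3/5.
Need (1)·f(k+1) − (1)·f(k) = k**4 + 26*k**3/5 + 34*k**2/5 + 17*k/5 + 3/5.
Degrees (0,0,4) ⇒ d ≤ 5.
Match coefficients ⇒ f(k) = k**2*(k**3 + 4*k**2 - 2)/5.
R(k) = B(k−1)·f(k)/C(k) = k**2*(k**3 + 4*k**2 - 2)/(5*k**4 + 26*k**3 + 34*k**2 + 17*k + 3); s_k = R·t_k = k**2*(k**3 + 4*k**2 - 2).
Verify: 5*k**4 + 26*k**3 + 34*k**2 + 17*k + 3 matches t_k.
s_(n+1) = n**5 + 9*n**4 + 26*n**3 + 32*n**2 + 17*n + 3 and s_(2) = 88, so S(n) = n**5 + 9*n**4 + 26*n**3 + 32*n**2 + 17*n - 85.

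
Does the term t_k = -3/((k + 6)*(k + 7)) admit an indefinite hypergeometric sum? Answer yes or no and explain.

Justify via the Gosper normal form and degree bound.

Yes. s_k = -k/(2*k + 12).

Ratio r(k) = (k + 6)/(k + 8).
A = k + 6, B = k + 8, C = 1.
f must satisfy (k + 6)·f(k+1) − (k + 7)·f(k) = 1.
Bound: deg f ≤ 1.
Match coefficients ⇒ f(k) = k/6.
R(k) = B(k−1)·f(k)/C(k) = k*(k + 7)/6; s_k = R·t_k = -k/(2*k + 12).
Check: Δs_k = -3/(k**2 + 13*k + 42). ✓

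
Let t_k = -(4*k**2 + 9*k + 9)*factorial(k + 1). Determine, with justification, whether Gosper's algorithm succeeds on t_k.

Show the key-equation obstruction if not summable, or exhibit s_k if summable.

Yes. s_k = -(4*k + 1)*factorial(k + 1).

The ratio is (k + 2)*(9*k + 4*(k + 1)**2 + 18)/(4*k**2 + 9*k + 9).
Factor: A=k + 2; B=1; C=k**2 + 9*k/4 + 9/4.
Solve (k + 2)·f(k+1) − (1)·f(k) = k**2 + 9*k/4 + 9/4.
Degrees (1,0,2) ⇒ d ≤ 1.
A polynomial solution: f(k) = (4*k + 1)/4.
Certificate R = B(k−1)f/C = (4*k + 1)/(4*k**2 + 9*k + 9) gives s_k = -(4*k + 1)*factorial(k + 1).
Check: Δs_k = -(4*k**2 + 9*k + 9)*factorial(k + 1). ✓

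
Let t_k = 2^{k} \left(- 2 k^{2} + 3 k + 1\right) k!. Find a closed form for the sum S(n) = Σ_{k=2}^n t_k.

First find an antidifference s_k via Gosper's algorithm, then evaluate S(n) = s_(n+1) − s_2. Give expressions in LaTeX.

Compute t_(k+1)/t_k: get 2*(2*k**3 + 3*k**2 - k - 2)/(2*k**2 - 3*k - 1).
Take A(k)=2*k + 2, B(k)=1, C(k)=k**2 - 3*k/2 - 1/2.
f must satisfy (2*k + 2)·f(k+1) − (1)·f(k) = k**2 - 3*k/2 - 1/2.
d = 1 from the (1,0,2) case.
Solve for f: f(k) = (k - 3)/2 (degree 1 ≤ 1).
R(k) = B(k−1)·f(k)/C(k) = (k - 3)/(2*k**2 - 3*k - 1); s_k = R·t_k = -2**k*(k - 3)*factorial(k).
Δs = 2**k*(-2*k**2 + 3*k + 1)*factorial(k), as required.
s_(n+1) = -2**(n + 1)*(n - 2)*factorial(n + 1) and s_(2) = 8, so S(n) = -2*2**n*n**2*factorial(n) + 2*2**n*n*factorial(n) + 4*2**n*factorial(n) - 8.

S(n) = - 2 \cdot 2^{n} n^{2} n! + 2 \cdot 2^{n} n n! + 4 \cdot 2^{n} n! - 8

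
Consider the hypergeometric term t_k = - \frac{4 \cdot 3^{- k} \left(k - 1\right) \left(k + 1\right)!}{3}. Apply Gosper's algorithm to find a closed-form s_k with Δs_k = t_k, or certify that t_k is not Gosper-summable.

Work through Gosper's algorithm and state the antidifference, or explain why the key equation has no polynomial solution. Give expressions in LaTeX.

s_k = - 4 \cdot 3^{- k} \left(k + 1\right)!

The ratio is k*(k + 2)/(3*(k - 1)).
So A=k/3 + 2/3 and B=1, with C=k - 1.
Key eq: (k/3 + 2/3)·f(k+1) = (1)·f(k) + (k - 1).
d = 0 from the (1,0,1) case.
Coefficient equations give f(k) = 3.
Certificate R = B(k−1)f/C = 3/(k - 1) gives s_k = -4*factorial(k + 1)/3**k.
Verify: -4*(k - 1)*factorial(k + 1)/(3*3**k) matches t_k.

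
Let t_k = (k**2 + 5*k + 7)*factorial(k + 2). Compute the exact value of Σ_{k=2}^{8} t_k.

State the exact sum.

Σ = 439084704

Ratio r(k) = (k + 3)*(5*k + (k + 1)**2 + 12)/(k**2 + 5*k + 7).
Factor: A=k + 3; B=1; C=k**2 + 5*k + 7.
Key eq: (k + 3)·f(k+1) = (1)·f(k) + (k**2 + 5*k + 7).
d = 1 from the (1,0,2) case.
Solving with deg f ≤ 1: f(k) = k + 2.
Then R = B(k−1)f/C = (k + 2)/(k**2 + 5*k + 7), so s_k = R(k)·t_k = (k + 2)*factorial(k + 2).
s_(k+1) − s_k = (k**2 + 5*k + 7)*factorial(k + 2) = t_k.
Evaluate s at k=9 and k=2: 439084800 and 96; difference 439084704.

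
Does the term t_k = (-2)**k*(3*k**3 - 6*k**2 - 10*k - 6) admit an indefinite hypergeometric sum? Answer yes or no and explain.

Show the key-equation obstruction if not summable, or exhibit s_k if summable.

The ratio is 2*(-3*k**3 - 3*k**2 + 13*k + 19)/(3*k**3 - 6*k**2 - 10*k - 6).
Take A(k)=-2, B(k)=1, C(k)=k**3 - 2*k**2 - 10*k/3 - 2.
Need (-2)·f(k+1) − (1)·f(k) = k**3 - 2*k**2 - 10*k/3 - 2.
From deg A=0, deg B=0, deg C=3: d=3.
Match coefficients ⇒ f(k) = -k**2*(k - 4)/3.
Get s_k = R·t_k = (-2)**k*k**2*(4 - k) with R(k) = B(k−1)f(k)/C(k) = -k**2*(k - 4)/(3*k**3 - 6*k**2 - 10*k - 6).
Verify: (-2)**k*(3*k**3 - 6*k**2 - 10*k - 6) matches t_k.

Yes. s_k = (-2)**k*k**2*(4 - k).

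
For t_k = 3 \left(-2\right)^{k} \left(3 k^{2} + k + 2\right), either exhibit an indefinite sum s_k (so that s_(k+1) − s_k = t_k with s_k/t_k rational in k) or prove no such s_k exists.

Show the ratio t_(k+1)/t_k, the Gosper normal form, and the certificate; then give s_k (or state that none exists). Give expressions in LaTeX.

s_k = \left(-2\right)^{k} \left(- 3 k^{2} + 3 k - 2\right)

t_(k+1)/t_k = 2*(-3*k**2 - 7*k - 6)/(3*k**2 + k + 2).
Normal form (A,B,C) = (-2, 1, k**2 + k/3 + 2/3).
f must satisfy (-2)·f(k+1) − (1)·f(k) = k**2 + k/3 + 2/3.
From deg A=0, deg B=0, deg C=2: d=2.
Match coefficients ⇒ f(k) = -(3*k**2 - 3*k + 2)/9.
Then R = B(k−1)f/C = -(3*k**2 - 3*k + 2)/(3*(3*k**2 + k + 2)), so s_k = R(k)·t_k = (-2)**k*(-3*k**2 + 3*k - 2).
Δs = 3*(-2)**k*(3*k**2 + k + 2), as required.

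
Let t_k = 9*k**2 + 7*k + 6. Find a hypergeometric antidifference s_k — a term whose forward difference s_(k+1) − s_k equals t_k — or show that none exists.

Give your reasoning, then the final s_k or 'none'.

s_k = k*(3*k**2 - k + 4)

Ratio r(k) = (9*k**2 + 25*k + 22)/(9*k**2 + 7*k + 6).
So A=1 and B=1, with C=k**2 + 7*k/9 + 2/3.
Need (1)·f(k+1) − (1)·f(k) = k**2 + 7*k/9 + 2/3.
d = 3 from the (0,0,2) case.
A polynomial solution: f(k) = k*(3*k**2 - k + 4)/9.
Certificate R = B(k−1)f/C = k*(3*k**2 - k + 4)/(9*k**2 + 7*k + 6) gives s_k = k*(3*k**2 - k + 4).
Δs = 9*k**2 + 7*k + 6, as required.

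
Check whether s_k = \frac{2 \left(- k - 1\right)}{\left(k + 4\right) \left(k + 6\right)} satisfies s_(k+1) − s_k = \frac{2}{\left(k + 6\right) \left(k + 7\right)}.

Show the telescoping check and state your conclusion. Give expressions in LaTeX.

s_(k+1) = 2*(-k - 2)/((k + 5)*(k + 7))
s_(k+1) − s_k = 2*(k**2 + 3*k - 13)/(k**4 + 22*k**3 + 179*k**2 + 638*k + 840)
(s_(k+1) − s_k) − t_k = 6*(-2*k - 11)/(k**4 + 22*k**3 + 179*k**2 + 638*k + 840)

Invalid: residual \frac{6 \left(- 2 k - 11\right)}{k^{4} + 22 k^{3} + 179 k^{2} + 638 k + 840} ≠ 0.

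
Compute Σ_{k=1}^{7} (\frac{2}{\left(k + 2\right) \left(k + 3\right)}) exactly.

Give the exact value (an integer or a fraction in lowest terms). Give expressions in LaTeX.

Σ = 7/15

Step 1: r(k) = (k + 2)/(k + 4).
Take A(k)=k + 2, B(k)=k + 4, C(k)=1.
f must satisfy (k + 2)·f(k+1) − (k + 3)·f(k) = 1.
Bound: deg f ≤ 1.
A polynomial solution: f(k) = k/2.
Certificate R = B(k−1)f/C = k*(k + 3)/2 gives s_k = k/(k + 2).
Verify: 2/(k**2 + 5*k + 6) matches t_k.
Sum = s_(8) − s_(1); s_(8) = 4/5, s_(1) = 1/3 ⇒ 7/15.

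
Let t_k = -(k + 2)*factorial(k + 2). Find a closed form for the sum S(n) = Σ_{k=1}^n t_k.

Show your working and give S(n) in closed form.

S(n) = 6 - factorial(n + 3)

The ratio is (k + 3)**2/(k + 2).
So A=k + 3 and B=1, with C=k + 2.
Key eq: (k + 3)·f(k+1) = (1)·f(k) + (k + 2).
Bound: deg f ≤ 0.
Match coefficients ⇒ f(k) = 1.
So s_k = (B(k−1)f/C)·t_k = (1/(k + 2))·t_k = -factorial(k + 2).
Verify: -(k + 2)*factorial(k + 2) matches t_k.
Telescope: S(n) = s_(n+1) − s_(1) = -factorial(n + 3) − (-6) = 6 - factorial(n + 3).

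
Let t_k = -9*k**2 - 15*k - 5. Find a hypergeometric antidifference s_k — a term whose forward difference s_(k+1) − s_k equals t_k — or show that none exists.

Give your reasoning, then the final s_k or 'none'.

s_k = k*(-3*k**2 - 3*k + 1)

r(k) = (9*k**2 + 33*k + 29)/(9*k**2 + 15*k + 5) after simplifying.
Factor: A=1; B=1; C=k**2 + 5*k/3 + 5/9.
Key eq: (1)·f(k+1) = (1)·f(k) + (k**2 + 5*k/3 + 5/9).
deg f ≤ 3 (via 0,0,2).
A polynomial solution: f(k) = k*(3*k**2 + 3*k - 1)/9.
R(k) = B(k−1)·f(k)/C(k) = k*(3*k**2 + 3*k - 1)/(9*k**2 + 15*k + 5); s_k = R·t_k = k*(-3*k**2 - 3*k + 1).
s_(k+1) − s_k = -9*k**2 - 15*k - 5 = t_k.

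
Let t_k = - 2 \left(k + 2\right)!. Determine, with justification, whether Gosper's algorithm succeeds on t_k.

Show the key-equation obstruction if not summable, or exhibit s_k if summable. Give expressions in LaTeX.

No. Not Gosper-summable.

t_(k+1)/t_k = k + 3.
Normal form (A,B,C) = (k + 3, 1, 1).
Need (k + 3)·f(k+1) − (1)·f(k) = 1.
Bound: deg f ≤ -1.
Negative degree bound (-1): no f exists, t_k not Gosper-summable.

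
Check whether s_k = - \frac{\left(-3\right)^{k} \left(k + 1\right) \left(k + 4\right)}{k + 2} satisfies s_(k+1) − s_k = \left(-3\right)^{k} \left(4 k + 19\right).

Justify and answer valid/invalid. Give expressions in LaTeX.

Invalid: residual \frac{\left(-3\right)^{k} \left(- 4 k^{2} - 28 k - 42\right)}{k^{2} + 5 k + 6} ≠ 0.

s_(k+1) = 3*(-3)**k*(k + 2)*(k + 5)/(k + 3)
s_(k+1) − s_k = (-3)**k*(4*k**3 + 35*k**2 + 91*k + 72)/(k**2 + 5*k + 6)
(s_(k+1) − s_k) − t_k = (-3)**k*(-4*k**2 - 28*k - 42)/(k**2 + 5*k + 6)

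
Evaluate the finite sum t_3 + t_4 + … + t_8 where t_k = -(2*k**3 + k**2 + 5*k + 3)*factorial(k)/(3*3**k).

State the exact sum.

The ratio is (k + 1)*(5*k + 2*(k + 1)**3 + (k + 1)**2 + 8)/(3*(2*k**3 + k**2 + 5*k + 3)).
Normal form (A,B,C) = (k/3 + 1/3, 1, k**3 + k**2/2 + 5*k/2 + 3/2).
Set up (k/3 + 1/3)·f(k+1) − (1)·f(k) − (k**3 + k**2/2 + 5*k/2 + 3/2) = 0.
d = 2 from the (1,0,3) case.
Solve for f: f(k) = 3*k*(2*k + 1)/2 (degree 2 ≤ 2).
Then R = B(k−1)f/C = 3*k*(2*k + 1)/(2*k**3 + k**2 + 5*k + 3), so s_k = R(k)·t_k = -k*(2*k + 1)*factorial(k)/3**k.
Verify: -(2*k**3 + k**2 + 5*k + 3)*factorial(k)/(3*3**k) matches t_k.
Evaluate s at k=9 and k=3: -85120/27 and -14/3; difference -84994/27.

Σ = -84994/27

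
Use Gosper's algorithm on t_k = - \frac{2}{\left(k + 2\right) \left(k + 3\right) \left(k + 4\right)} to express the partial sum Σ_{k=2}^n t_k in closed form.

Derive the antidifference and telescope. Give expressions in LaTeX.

r(k) = (k + 2)/(k + 5) after simplifying.
Factor: A=k + 2; B=k + 5; C=1.
Set up (k + 2)·f(k+1) − (k + 4)·f(k) − (1) = 0.
Degrees (1,1,0) ⇒ d ≤ 2.
Solve for f: f(k) = k*(k + 5)/12 (degree 2 ≤ 2).
So s_k = (B(k−1)f/C)·t_k = (k*(k + 4)*(k + 5)/12)·t_k = k*(-k - 5)/(6*(k + 2)*(k + 3)).
Δs = -2/(k**3 + 9*k**2 + 26*k + 24), as required.
s_(n+1) = (-n**2 - 7*n - 6)/(6*(n**2 + 7*n + 12)) and s_(2) = -7/60, so S(n) = (-n**2 - 7*n + 8)/(20*(n**2 + 7*n + 12)).

S(n) = \frac{- n^{2} - 7 n + 8}{20 \left(n^{2} + 7 n + 12\right)}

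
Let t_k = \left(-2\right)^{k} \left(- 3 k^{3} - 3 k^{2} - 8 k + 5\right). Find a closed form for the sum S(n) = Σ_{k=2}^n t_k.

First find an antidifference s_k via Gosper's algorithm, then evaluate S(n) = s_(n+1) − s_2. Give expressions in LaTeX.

The ratio is 2*(-3*k**3 - 12*k**2 - 23*k - 9)/(3*k**3 + 3*k**2 + 8*k - 5).
Normal form (A,B,C) = (-2, 1, k**3 + k**2 + 8*k/3 - 5/3).
Key eq: (-2)·f(k+1) = (1)·f(k) + (k**3 + k**2 + 8*k/3 - 5/3).
From deg A=0, deg B=0, deg C=3: d=3.
Coefficient equations give f(k) = -(k**3 - k**2 + 2*k - 3)/3.
Get s_k = R·t_k = (-2)**k*(k**3 - k**2 + 2*k - 3) with R(k) = B(k−1)f(k)/C(k) = -(k**3 - k**2 + 2*k - 3)/(3*k**3 + 3*k**2 + 8*k - 5).
Δs = (-2)**k*(-3*k**3 - 3*k**2 - 8*k + 5), as required.
s_(n+1) = (-2)**(n + 1)*(n**3 + 2*n**2 + 3*n - 1) and s_(2) = 20, so S(n) = -2*(-2)**n*n**3 - 4*(-2)**n*n**2 - 6*(-2)**n*n + 2*(-2)**n - 20.

S(n) = - 2 \left(-2\right)^{n} n^{3} - 4 \left(-2\right)^{n} n^{2} - 6 \left(-2\right)^{n} n + 2 \left(-2\right)^{n} - 20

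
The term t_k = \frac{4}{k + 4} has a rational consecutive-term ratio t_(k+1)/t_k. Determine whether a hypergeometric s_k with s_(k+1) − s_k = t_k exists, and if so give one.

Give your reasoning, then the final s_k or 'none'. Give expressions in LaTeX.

no hypergeometric antidifference exists

Step 1: r(k) = (k + 4)/(k + 5).
Gosper form: A/B · C(k+1)/C(k) with A=k + 4, B=k + 5, C=1.
f must satisfy (k + 4)·f(k+1) − (k + 4)·f(k) = 1.
From deg A=1, deg B=1, deg C=0: d=0.
Write f(k) = c0. Then LHS − RHS = -1, requiring -1 = 0: contradictory. No certificate.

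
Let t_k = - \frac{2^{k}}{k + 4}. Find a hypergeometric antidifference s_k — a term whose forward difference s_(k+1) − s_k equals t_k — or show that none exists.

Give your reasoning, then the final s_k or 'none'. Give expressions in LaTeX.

r(k) = 2*(k + 4)/(k + 5) after simplifying.
Take A(k)=2*k + 8, B(k)=k + 5, C(k)=1.
f must satisfy (2*k + 8)·f(k+1) − (k + 4)·f(k) = 1.
deg f ≤ -1 (via 1,1,0).
Bound -1 < 0, so the key equation has no polynomial solution.

not Gosper-summable; s_k does not exist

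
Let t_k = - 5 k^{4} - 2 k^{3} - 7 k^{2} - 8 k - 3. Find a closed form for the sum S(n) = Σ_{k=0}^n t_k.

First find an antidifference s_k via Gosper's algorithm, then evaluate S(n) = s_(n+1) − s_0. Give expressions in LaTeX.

r(k) = (5*k**4 + 22*k**3 + 43*k**2 + 48*k + 25)/(5*k**4 + 2*k**3 + 7*k**2 + 8*k + 3) after simplifying.
A = 1, B = 1, C = k**4 + 2*k**3/5 + 7*k**2/5 + 8*k/5 + 3/5.
Set up (1)·f(k+1) − (1)·f(k) − (k**4 + 2*k**3/5 + 7*k**2/5 + 8*k/5 + 3/5) = 0.
deg f ≤ 5 (via 0,0,4).
A polynomial solution: f(k) = k**2*(k**3 - 2*k**2 + 3*k + 1)/5.
So s_k = (B(k−1)f/C)·t_k = (k**2*(k**3 - 2*k**2 + 3*k + 1)/(5*k**4 + 2*k**3 + 7*k**2 + 8*k + 3))·t_k = k**2*(-k**3 + 2*k**2 - 3*k - 1).
Verify: -5*k**4 - 2*k**3 - 7*k**2 - 8*k - 3 matches t_k.
Telescope: S(n) = s_(n+1) − s_(0) = -n**5 - 3*n**4 - 5*n**3 - 8*n**2 - 8*n - 3 − (0) = -n**5 - 3*n**4 - 5*n**3 - 8*n**2 - 8*n - 3.

S(n) = - n^{5} - 3 n^{4} - 5 n^{3} - 8 n^{2} - 8 n - 3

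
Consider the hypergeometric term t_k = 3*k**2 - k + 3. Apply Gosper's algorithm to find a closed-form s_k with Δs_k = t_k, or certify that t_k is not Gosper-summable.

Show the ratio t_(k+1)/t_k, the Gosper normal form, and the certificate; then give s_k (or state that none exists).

Ratio r(k) = (-k + 3*(k + 1)**2 + 2)/(3*k**2 - k + 3).
So A=1 and B=1, with C=k**2 - k/3 + 1.
Solve (1)·f(k+1) − (1)·f(k) = k**2 - k/3 + 1.
Bound: deg f ≤ 3.
Coefficient equations give f(k) = k*(k**2 - 2*k + 4)/3.
Get s_k = R·t_k = k*(k**2 - 2*k + 4) with R(k) = B(k−1)f(k)/C(k) = k*(k**2 - 2*k + 4)/(3*k**2 - k + 3).
Check: Δs_k = 3*k**2 - k + 3. ✓

s_k = k*(k**2 - 2*k + 4)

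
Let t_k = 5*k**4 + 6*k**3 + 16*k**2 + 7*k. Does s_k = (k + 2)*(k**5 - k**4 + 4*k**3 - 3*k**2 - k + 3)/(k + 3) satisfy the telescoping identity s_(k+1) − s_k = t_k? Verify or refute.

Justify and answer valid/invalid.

Invalid: residual (-4*k**5 - 22*k**4 - 30*k**3 - 58*k**2 - 22*k + 3)/(k**2 + 7*k + 12) ≠ 0.

s_(k+1) = (k**6 + 7*k**5 + 22*k**4 + 43*k**3 + 45*k**2 + 21*k + 9)/(k + 4)
s_(k+1) − s_k = (5*k**6 + 37*k**5 + 96*k**4 + 161*k**3 + 183*k**2 + 62*k + 3)/(k**2 + 7*k + 12)
(s_(k+1) − s_k) − t_k = (-4*k**5 - 22*k**4 - 30*k**3 - 58*k**2 - 22*k + 3)/(k**2 + 7*k + 12)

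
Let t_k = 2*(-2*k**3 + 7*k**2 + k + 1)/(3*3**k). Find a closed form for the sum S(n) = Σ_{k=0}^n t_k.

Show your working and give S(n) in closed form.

Step 1: r(k) = (2*k**3 - k**2 - 9*k - 7)/(3*(2*k**3 - 7*k**2 - k - 1)).
Normal form (A,B,C) = (1/3, 1, k**3 - 7*k**2/2 - k/2 - 1/2).
Set up (1/3)·f(k+1) − (1)·f(k) − (k**3 - 7*k**2/2 - k/2 - 1/2) = 0.
deg f ≤ 3 (via 0,0,3).
Match coefficients ⇒ f(k) = -3*(2*k**3 - 4*k**2 - 2*k - 3)/4.
Certificate R = B(k−1)f/C = -3*(2*k**3 - 4*k**2 - 2*k - 3)/(2*(2*k**3 - 7*k**2 - k - 1)) gives s_k = (2*k**3 - 4*k**2 - 2*k - 3)/3**k.
s_(k+1) − s_k = 2*(-2*k**3 + 7*k**2 + k + 1)/(3*3**k) = t_k.
Evaluate: s_(n+1) = 3**(-n - 1)*(2*n**3 + 2*n**2 - 4*n - 7); subtract s_(0) = -3 ⇒ S(n) = 3**(-n - 1)*(3**(n + 2) + 2*n**3 + 2*n**2 - 4*n - 7).

S(n) = 3**(-n - 1)*(3**(n + 2) + 2*n**3 + 2*n**2 - 4*n - 7)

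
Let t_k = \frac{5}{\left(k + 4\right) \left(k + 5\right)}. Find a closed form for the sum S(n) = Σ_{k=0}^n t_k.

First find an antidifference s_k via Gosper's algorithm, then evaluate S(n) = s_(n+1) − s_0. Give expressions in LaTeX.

Compute t_(k+1)/t_k: get (k + 4)/(k + 6).
Take A(k)=k + 4, B(k)=k + 6, C(k)=1.
f must satisfy (k + 4)·f(k+1) − (k + 5)·f(k) = 1.
Bound: deg f ≤ 1.
A polynomial solution: f(k) = k/4.
Then R = B(k−1)f/C = k*(k + 5)/4, so s_k = R(k)·t_k = 5*k/(4*(k + 4)).
Δs = 5/(k**2 + 9*k + 20), as required.
Evaluate: s_(n+1) = 5*(n + 1)/(4*(n + 5)); subtract s_(0) = 0 ⇒ S(n) = 5*(n + 1)/(4*(n + 5)).

S(n) = \frac{5 \left(n + 1\right)}{4 \left(n + 5\right)}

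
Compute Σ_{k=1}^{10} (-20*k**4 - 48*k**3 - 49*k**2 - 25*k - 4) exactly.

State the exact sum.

Step 1: r(k) = (20*k**4 + 128*k**3 + 313*k**2 + 347*k + 146)/(20*k**4 + 48*k**3 + 49*k**2 + 25*k + 4).
Factor: A=1; B=1; C=k**4 + 12*k**3/5 + 49*k**2/20 + 5*k/4 + 1/5.
Set up (1)·f(k+1) − (1)·f(k) − (k**4 + 12*k**3/5 + 49*k**2/20 + 5*k/4 + 1/5) = 0.
Degrees (0,0,4) ⇒ d ≤ 5.
Match coefficients ⇒ f(k) = k*(k + 1)*(4*k**3 - 2*k**2 + k - 1)/20.
Certificate R = B(k−1)f/C = k*(4*k**3 - 2*k**2 + k - 1)/(20*k**3 + 28*k**2 + 21*k + 4) gives s_k = -4*k**5 - 2*k**4 + k**3 + k.
Check: Δs_k = -20*k**4 - 48*k**3 - 49*k**2 - 25*k - 4. ✓
Σ_(k=1)^(10) t_k = s_(11) − s_(1) = -672144 − (-4) = -672140.

Σ = -672140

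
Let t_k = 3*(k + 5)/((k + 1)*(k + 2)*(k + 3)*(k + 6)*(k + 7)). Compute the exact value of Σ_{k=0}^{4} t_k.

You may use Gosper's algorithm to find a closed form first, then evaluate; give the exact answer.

The ratio is (k + 1)*(k + 6)**2/((k + 4)*(k + 5)*(k + 8)).
Gosper form: A/B · C(k+1)/C(k) with A=k + 1, B=k + 8, C=k**3 + 14*k**2 + 65*k + 100.
f must satisfy (k + 1)·f(k+1) − (k + 7)·f(k) = k**3 + 14*k**2 + 65*k + 100.
Degrees (1,1,3) ⇒ d ≤ 6.
Coefficient equations give f(k) = k*(k + 3)*(k + 4)**2*(k + 5)**2/36.
So s_k = (B(k−1)f/C)·t_k = (k*(k + 3)*(k + 4)*(k + 7)/36)·t_k = k*(k**2 + 9*k + 20)/(12*(k**3 + 9*k**2 + 20*k + 12)).
Δs = 3*(k + 5)/(k**5 + 19*k**4 + 131*k**3 + 401*k**2 + 540*k + 252), as required.
Sum = s_(5) − s_(0); s_(5) = 25/308, s_(0) = 0 ⇒ 25/308.

Σ = 25/308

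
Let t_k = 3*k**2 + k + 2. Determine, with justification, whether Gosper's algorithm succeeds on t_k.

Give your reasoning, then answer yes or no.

Yes. s_k = k*(k**2 - k + 2).

The ratio is (k + 3*(k + 1)**2 + 3)/(3*k**2 + k + 2).
Gosper form: A/B · C(k+1)/C(k) with A=1, B=1, C=k**2 + k/3 + 2/3.
Key eq: (1)·f(k+1) = (1)·f(k) + (k**2 + k/3 + 2/3).
d = 3 from the (0,0,2) case.
Coefficient equations give f(k) = k*(k**2 - k + 2)/3.
Certificate R = B(k−1)f/C = k*(k**2 - k + 2)/(3*k**2 + k + 2) gives s_k = k*(k**2 - k + 2).
Check: Δs_k = 3*k**2 + k + 2. ✓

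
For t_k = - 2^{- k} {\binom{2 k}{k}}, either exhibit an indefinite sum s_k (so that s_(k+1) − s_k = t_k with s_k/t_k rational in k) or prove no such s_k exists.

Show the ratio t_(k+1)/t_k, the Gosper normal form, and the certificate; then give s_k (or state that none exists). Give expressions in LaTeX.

none — t_k is not Gosper-summable

r(k) = (2*k + 1)/(k + 1) after simplifying.
Normal form (A,B,C) = (2*k + 1, k + 1, 1).
Solve (2*k + 1)·f(k+1) − (k)·f(k) = 1.
From deg A=1, deg B=1, deg C=0: d=-1.
Negative degree bound (-1): no f exists, t_k not Gosper-summable.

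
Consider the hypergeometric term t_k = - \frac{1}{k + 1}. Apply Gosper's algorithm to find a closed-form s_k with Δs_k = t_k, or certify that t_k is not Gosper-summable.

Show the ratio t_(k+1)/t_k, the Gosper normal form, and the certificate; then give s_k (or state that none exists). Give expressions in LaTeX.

none — t_k is not Gosper-summable

Compute t_(k+1)/t_k: get (k + 1)/(k + 2).
Factor: A=k + 1; B=k + 2; C=1.
Need (k + 1)·f(k+1) − (k + 1)·f(k) = 1.
Bound: deg f ≤ 0.
Write f(k) = c0. Then LHS − RHS = -1, requiring -1 = 0: contradictory. No certificate.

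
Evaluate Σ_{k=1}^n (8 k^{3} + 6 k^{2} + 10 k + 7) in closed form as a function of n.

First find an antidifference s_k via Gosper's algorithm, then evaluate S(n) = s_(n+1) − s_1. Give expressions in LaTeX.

S(n) = n \left(2 n^{3} + 6 n^{2} + 10 n + 13\right)

r(k) = (8*k**3 + 30*k**2 + 46*k + 31)/(8*k**3 + 6*k**2 + 10*k + 7) after simplifying.
Gosper form: A/B · C(k+1)/C(k) with A=1, B=1, C=k**3 + 3*k**2/4 + 5*k/4 + 7/8.
Set up (1)·f(k+1) − (1)·f(k) − (k**3 + 3*k**2/4 + 5*k/4 + 7/8) = 0.
d = 4 from the (0,0,3) case.
Match coefficients ⇒ f(k) = k*(2*k**3 - 2*k**2 + 4*k + 3)/8.
Then R = B(k−1)f/C = k*(2*k**3 - 2*k**2 + 4*k + 3)/(8*k**3 + 6*k**2 + 10*k + 7), so s_k = R(k)·t_k = k*(2*k**3 - 2*k**2 + 4*k + 3).
s_(k+1) − s_k = 8*k**3 + 6*k**2 + 10*k + 7 = t_k.
s_(n+1) = 2*n**4 + 6*n**3 + 10*n**2 + 13*n + 7 and s_(1) = 7, so S(n) = n*(2*n**3 + 6*n**2 + 10*n + 13).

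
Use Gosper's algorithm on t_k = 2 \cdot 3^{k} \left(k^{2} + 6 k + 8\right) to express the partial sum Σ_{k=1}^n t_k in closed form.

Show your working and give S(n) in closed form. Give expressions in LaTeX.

Step 1: r(k) = 3*(k**2 + 8*k + 15)/(k**2 + 6*k + 8).
So A=3 and B=1, with C=k**2 + 6*k + 8.
Solve (3)·f(k+1) − (1)·f(k) = k**2 + 6*k + 8.
deg f ≤ 2 (via 0,0,2).
Match coefficients ⇒ f(k) = (k + 1)*(k + 2)/2.
R(k) = B(k−1)·f(k)/C(k) = (k + 1)/(2*(k + 4)); s_k = R·t_k = 3**k*(k**2 + 3*k + 2).
Δs = 2*3**k*(k**2 + 6*k + 8), as required.
Evaluate: s_(n+1) = 3**(n + 1)*(n**2 + 5*n + 6); subtract s_(1) = 18 ⇒ S(n) = 3*3**n*n**2 + 15*3**n*n + 18*3**n - 18.

S(n) = 3 \cdot 3^{n} n^{2} + 15 \cdot 3^{n} n + 18 \cdot 3^{n} - 18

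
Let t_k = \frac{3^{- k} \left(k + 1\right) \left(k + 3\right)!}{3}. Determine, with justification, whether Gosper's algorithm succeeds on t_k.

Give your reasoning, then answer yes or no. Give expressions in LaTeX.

Yes. s_k = 3^{- k} \left(k + 3\right)!.

t_(k+1)/t_k = (k + 2)*(k + 4)/(3*(k + 1)).
So A=k/3 + 4/3 and B=1, with C=k + 1.
f must satisfy (k/3 + 4/3)·f(k+1) − (1)·f(k) = k + 1.
Bound: deg f ≤ 0.
Solve for f: f(k) = 3 (degree 0 ≤ 0).
Get s_k = R·t_k = factorial(k + 3)/3**k with R(k) = B(k−1)f(k)/C(k) = 3/(k + 1).
Δs = (k + 1)*factorial(k + 3)/(3*3**k), as required.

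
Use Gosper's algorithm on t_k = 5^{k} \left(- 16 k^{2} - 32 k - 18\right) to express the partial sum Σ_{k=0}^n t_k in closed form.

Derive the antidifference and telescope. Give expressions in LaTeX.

S(n) = - 20 \cdot 5^{n} n^{2} - 30 \cdot 5^{n} n - 20 \cdot 5^{n} + 2

Compute t_(k+1)/t_k: get 5*(8*k**2 + 32*k + 33)/(8*k**2 + 16*k + 9).
Take A(k)=5, B(k)=1, C(k)=k**2 + 2*k + 9/8.
f must satisfy (5)·f(k+1) − (1)·f(k) = k**2 + 2*k + 9/8.
From deg A=0, deg B=0, deg C=2: d=2.
Solve for f: f(k) = (2*k**2 - k + 1)/8 (degree 2 ≤ 2).
Get s_k = R·t_k = 2*5**k*(-2*k**2 + k - 1) with R(k) = B(k−1)f(k)/C(k) = (2*k**2 - k + 1)/(8*k**2 + 16*k + 9).
Check: Δs_k = 5**k*(-16*k**2 - 32*k - 18). ✓
s_(n+1) = 5**(n + 1)*(-4*n**2 - 6*n - 4) and s_(0) = -2, so S(n) = -20*5**n*n**2 - 30*5**n*n - 20*5**n + 2.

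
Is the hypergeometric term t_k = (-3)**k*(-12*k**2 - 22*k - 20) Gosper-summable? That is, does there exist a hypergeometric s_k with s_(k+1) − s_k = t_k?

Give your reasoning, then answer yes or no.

Compute t_(k+1)/t_k: get 3*(-6*k**2 - 23*k - 27)/(6*k**2 + 11*k + 10).
Take A(k)=-3, B(k)=1, C(k)=k**2 + 11*k/6 + 5/3.
Solve (-3)·f(k+1) − (1)·f(k) = k**2 + 11*k/6 + 5/3.
From deg A=0, deg B=0, deg C=2: d=2.
Solving with deg f ≤ 2: f(k) = -(3*k**2 + k + 2)/12.
Then R = B(k−1)f/C = -(3*k**2 + k + 2)/(2*(6*k**2 + 11*k + 10)), so s_k = R(k)·t_k = (-3)**k*(3*k**2 + k + 2).
s_(k+1) − s_k = (-3)**k*(-12*k**2 - 22*k - 20) = t_k.

Yes. s_k = (-3)**k*(3*k**2 + k + 2).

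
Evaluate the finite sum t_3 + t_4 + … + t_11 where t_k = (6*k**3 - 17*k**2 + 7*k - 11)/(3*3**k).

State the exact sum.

The ratio is (6*k**3 + k**2 - 9*k - 15)/(3*(6*k**3 - 17*k**2 + 7*k - 11)).
Factor: A=1/3; B=1; C=k**3 - 17*k**2/6 + 7*k/6 - 11/6.
Key eq: (1/3)·f(k+1) = (1)·f(k) + (k**3 - 17*k**2/6 + 7*k/6 - 11/6).
Bound: deg f ≤ 3.
Solving with deg f ≤ 3: f(k) = -(3*k**3 - 4*k**2 + 4*k - 4)/2.
Certificate R = B(k−1)f/C = -3*(3*k**3 - 4*k**2 + 4*k - 4)/(6*k**3 - 17*k**2 + 7*k - 11) gives s_k = (-3*k**3 + 4*k**2 - 4*k + 4)/3**k.
Δs = (6*k**3 - 17*k**2 + 7*k - 11)/(3*3**k), as required.
Evaluate s at k=12 and k=3: -4652/531441 and -53/27; difference 1038547/531441.

Σ = 1038547/531441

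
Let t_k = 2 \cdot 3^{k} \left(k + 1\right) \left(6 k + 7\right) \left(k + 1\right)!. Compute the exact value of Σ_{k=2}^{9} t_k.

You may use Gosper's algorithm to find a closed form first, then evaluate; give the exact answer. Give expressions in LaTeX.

Σ = 89567790681276

Ratio r(k) = (k + 2)**2*(18*k + 39)/((k + 1)*(6*k + 7)).
Normal form (A,B,C) = (3*k + 6, 1, k**2 + 13*k/6 + 7/6).
Solve (3*k + 6)·f(k+1) − (1)·f(k) = k**2 + 13*k/6 + 7/6.
d = 1 from the (1,0,2) case.
A polynomial solution: f(k) = (2*k - 1)/6.
Get s_k = R·t_k = 2*3**k*(2*k - 1)*factorial(k + 1) with R(k) = B(k−1)f(k)/C(k) = (2*k - 1)/((k + 1)*(6*k + 7)).
Δs = 2*3**k*(k + 1)*(6*k + 7)*factorial(k + 1), as required.
Evaluate s at k=10 and k=2: 89567790681600 and 324; difference 89567790681276.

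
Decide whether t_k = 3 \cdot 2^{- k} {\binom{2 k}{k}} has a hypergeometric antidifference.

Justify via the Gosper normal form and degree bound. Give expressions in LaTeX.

No — t_k has no hypergeometric antidifference.

Step 1: r(k) = (2*k + 1)/(k + 1).
A = 2*k + 1, B = k + 1, C = 1.
f must satisfy (2*k + 1)·f(k+1) − (k)·f(k) = 1.
Bound: deg f ≤ -1.
Bound -1 < 0, so the key equation has no polynomial solution.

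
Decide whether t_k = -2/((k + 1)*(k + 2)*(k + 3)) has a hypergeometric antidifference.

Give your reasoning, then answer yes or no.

Yes. s_k = k*(-k - 3)/(2*(k + 1)*(k + 2)).

Ratio r(k) = (k + 1)/(k + 4).
Take A(k)=k + 1, B(k)=k + 4, C(k)=1.
Set up (k + 1)·f(k+1) − (k + 3)·f(k) − (1) = 0.
d = 2 from the (1,1,0) case.
Match coefficients ⇒ f(k) = k*(k + 3)/4.
R(k) = B(k−1)·f(k)/C(k) = k*(k + 3)**2/4; s_k = R·t_k = k*(-k - 3)/(2*(k + 1)*(k + 2)).
s_(k+1) − s_k = -2/(k**3 + 6*k**2 + 11*k + 6) = t_k.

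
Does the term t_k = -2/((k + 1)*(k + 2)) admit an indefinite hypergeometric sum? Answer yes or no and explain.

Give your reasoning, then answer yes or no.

Yes. s_k = -2*k/(k + 1).

t_(k+1)/t_k = (k + 1)/(k + 3).
Normal form (A,B,C) = (k + 1, k + 3, 1).
Solve (k + 1)·f(k+1) − (k + 2)·f(k) = 1.
Degrees (1,1,0) ⇒ d ≤ 1.
Coefficient equations give f(k) = k.
Certificate R = B(k−1)f/C = k*(k + 2) gives s_k = -2*k/(k + 1).
Check: Δs_k = -2/(k**2 + 3*k + 2). ✓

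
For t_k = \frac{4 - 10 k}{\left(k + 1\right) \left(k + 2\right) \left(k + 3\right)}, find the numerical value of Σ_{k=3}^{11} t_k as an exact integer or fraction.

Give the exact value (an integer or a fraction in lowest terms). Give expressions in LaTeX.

t_(k+1)/t_k = (k + 1)*(5*k + 3)/((k + 4)*(5*k - 2)).
Factor: A=k + 1; B=k + 4; C=k - 2/5.
Set up (k + 1)·f(k+1) − (k + 3)·f(k) − (k - 2/5) = 0.
Degrees (1,1,1) ⇒ d ≤ 2.
Match coefficients ⇒ f(k) = k*(3*k - 11)/20.
R(k) = B(k−1)·f(k)/C(k) = k*(k + 3)*(3*k - 11)/(4*(5*k - 2)); s_k = R·t_k = -k*(3*k - 11)/(2*(k + 1)*(k + 2)).
Check: Δs_k = 2*(2 - 5*k)/(k**3 + 6*k**2 + 11*k + 6). ✓
Evaluate s at k=12 and k=3: -75/91 and 3/20; difference -1773/1820.

Σ = -1773/1820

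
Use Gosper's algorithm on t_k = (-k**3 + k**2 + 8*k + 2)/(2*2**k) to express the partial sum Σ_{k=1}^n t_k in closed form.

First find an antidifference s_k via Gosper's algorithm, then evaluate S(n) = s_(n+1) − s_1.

S(n) = 2**(-n - 1)*(-2**(n + 1) + n**3 + 5*n**2 + 6*n + 2)

Ratio r(k) = (k**3/2 + k**2 - 7*k/2 - 5)/(k**3 - k**2 - 8*k - 2).
A = 1/2, B = 1, C = k**3 - k**2 - 8*k - 2.
Need (1/2)·f(k+1) − (1)·f(k) = k**3 - k**2 - 8*k - 2.
d = 3 from the (0,0,3) case.
Solve for f: f(k) = -2*k*(k**2 + 2*k - 1) (degree 3 ≤ 3).
Certificate R = B(k−1)f/C = -2*k*(k**2 + 2*k - 1)/(k**3 - k**2 - 8*k - 2) gives s_k = k*(k**2 + 2*k - 1)/2**k.
Check: Δs_k = (-k**3 + k**2 + 8*k + 2)/(2*2**k). ✓
Σ_(k=1)^n t_k = s_(n+1) − s_(1) = (2**(-n - 1)*(n**3 + 5*n**2 + 6*n + 2)) − (1), i.e. 2**(-n - 1)*(-2**(n + 1) + n**3 + 5*n**2 + 6*n + 2).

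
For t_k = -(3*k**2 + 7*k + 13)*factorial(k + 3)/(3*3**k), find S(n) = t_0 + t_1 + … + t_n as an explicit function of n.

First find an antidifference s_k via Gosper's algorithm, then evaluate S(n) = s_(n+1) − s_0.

Step 1: r(k) = (k + 4)*(7*k + 3*(k + 1)**2 + 20)/(3*(3*k**2 + 7*k + 13)).
Take A(k)=k/3 + 4/3, B(k)=1, C(k)=k**2 + 7*k/3 + 13/3.
f must satisfy (k/3 + 4/3)·f(k+1) − (1)·f(k) = k**2 + 7*k/3 + 13/3.
Degrees (1,0,2) ⇒ d ≤ 1.
Solving with deg f ≤ 1: f(k) = 3*k + 1.
Then R = B(k−1)f/C = 3*(3*k + 1)/(3*k**2 + 7*k + 13), so s_k = R(k)·t_k = -(3*k + 1)*factorial(k + 3)/3**k.
Verify: -(3*k**2 + 7*k + 13)*factorial(k + 3)/(3*3**k) matches t_k.
Σ_(k=0)^n t_k = s_(n+1) − s_(0) = (-3**(-n - 1)*(3*n + 4)*factorial(n + 4)) − (-6), i.e. 6 - n*factorial(n + 4)/3**n - 4*factorial(n + 4)/(3*3**n).

S(n) = 6 - n*factorial(n + 4)/3**n - 4*factorial(n + 4)/(3*3**n)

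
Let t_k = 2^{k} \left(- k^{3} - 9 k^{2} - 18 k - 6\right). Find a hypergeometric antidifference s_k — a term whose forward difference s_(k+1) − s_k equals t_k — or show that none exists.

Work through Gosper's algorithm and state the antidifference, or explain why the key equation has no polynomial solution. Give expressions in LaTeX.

t_(k+1)/t_k = 2*(k**3 + 12*k**2 + 39*k + 34)/(k**3 + 9*k**2 + 18*k + 6).
Normal form (A,B,C) = (2, 1, k**3 + 9*k**2 + 18*k + 6).
f must satisfy (2)·f(k+1) − (1)·f(k) = k**3 + 9*k**2 + 18*k + 6.
deg f ≤ 3 (via 0,0,3).
Match coefficients ⇒ f(k) = (k + 1)*(k**2 + 2*k - 2).
So s_k = (B(k−1)f/C)·t_k = ((k + 1)*(k**2 + 2*k - 2)/(k**3 + 9*k**2 + 18*k + 6))·t_k = 2**k*(-k**3 - 3*k**2 + 2).
Δs = 2**k*(-k**3 - 9*k**2 - 18*k - 6), as required.

s_k = 2^{k} \left(- k^{3} - 3 k^{2} + 2\right)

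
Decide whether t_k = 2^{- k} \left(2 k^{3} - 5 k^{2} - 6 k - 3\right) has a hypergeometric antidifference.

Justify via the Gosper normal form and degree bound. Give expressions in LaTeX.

Compute t_(k+1)/t_k: get (2*k**3 + k**2 - 10*k - 12)/(2*(2*k**3 - 5*k**2 - 6*k - 3)).
Gosper form: A/B · C(k+1)/C(k) with A=1/2, B=1, C=k**3 - 5*k**2/2 - 3*k - 3/2.
Key eq: (1/2)·f(k+1) = (1)·f(k) + (k**3 - 5*k**2/2 - 3*k - 3/2).
deg f ≤ 3 (via 0,0,3).
Coefficient equations give f(k) = -2*k**3 - k**2 - 2*k - 2.
Then R = B(k−1)f/C = -2*(2*k**3 + k**2 + 2*k + 2)/(2*k**3 - 5*k**2 - 6*k - 3), so s_k = R(k)·t_k = 2**(1 - k)*(-2*k**3 - k**2 - 2*k - 2).
Check: Δs_k = (2*k**3 - 5*k**2 - 6*k - 3)/2**k. ✓

Yes. s_k = 2^{1 - k} \left(- 2 k^{3} - k^{2} - 2 k - 2\right).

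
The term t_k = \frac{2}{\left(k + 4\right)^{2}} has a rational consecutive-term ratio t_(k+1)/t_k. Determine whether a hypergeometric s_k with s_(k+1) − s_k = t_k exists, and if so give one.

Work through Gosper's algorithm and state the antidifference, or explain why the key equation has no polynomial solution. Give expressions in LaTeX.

t_(k+1)/t_k = (k + 4)**2/(k + 5)**2.
Take A(k)=k**2 + 8*k + 16, B(k)=k**2 + 10*k + 25, C(k)=1.
Solve (k**2 + 8*k + 16)·f(k+1) − (k**2 + 8*k + 16)·f(k) = 1.
Degrees (2,2,0) ⇒ d ≤ 0.
Generic f = c0 gives residual -1; -1 = 0 cannot hold, so t_k is not Gosper-summable.

none (Gosper's algorithm certifies no s_k)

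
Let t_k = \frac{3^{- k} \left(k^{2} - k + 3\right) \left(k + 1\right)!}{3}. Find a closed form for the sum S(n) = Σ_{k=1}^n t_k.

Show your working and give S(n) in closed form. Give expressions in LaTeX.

S(n) = 3^{- n - 1} n \left(n + 2\right)!

The ratio is (k + 2)*(-k + (k + 1)**2 + 2)/(3*(k**2 - k + 3)).
A = k/3 + 2/3, B = 1, C = k**2 - k + 3.
Set up (k/3 + 2/3)·f(k+1) − (1)·f(k) − (k**2 - k + 3) = 0.
Degrees (1,0,2) ⇒ d ≤ 1.
Coefficient equations give f(k) = 3*(k - 1).
R(k) = B(k−1)·f(k)/C(k) = 3*(k - 1)/(k**2 - k + 3); s_k = R·t_k = (k - 1)*factorial(k + 1)/3**k.
Check: Δs_k = (k**2 - k + 3)*factorial(k + 1)/(3*3**k). ✓
Telescope: S(n) = s_(n+1) − s_(1) = 3**(-n - 1)*n*factorial(n + 2) − (0) = 3**(-n - 1)*n*factorial(n + 2).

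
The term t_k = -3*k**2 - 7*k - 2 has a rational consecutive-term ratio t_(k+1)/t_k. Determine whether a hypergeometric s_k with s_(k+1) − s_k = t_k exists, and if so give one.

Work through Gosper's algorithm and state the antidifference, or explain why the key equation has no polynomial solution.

Ratio r(k) = (3*k**2 + 13*k + 12)/(3*k**2 + 7*k + 2).
Normal form (A,B,C) = (1, 1, k**2 + 7*k/3 + 2/3).
f must satisfy (1)·f(k+1) − (1)·f(k) = k**2 + 7*k/3 + 2/3.
deg f ≤ 3 (via 0,0,2).
Match coefficients ⇒ f(k) = k*(k**2 + 2*k - 1)/3.
Then R = B(k−1)f/C = k*(k**2 + 2*k - 1)/((k + 2)*(3*k + 1)), so s_k = R(k)·t_k = k*(-k**2 - 2*k + 1).
Δs = -3*k**2 - 7*k - 2, as required.

s_k = k*(-k**2 - 2*k + 1)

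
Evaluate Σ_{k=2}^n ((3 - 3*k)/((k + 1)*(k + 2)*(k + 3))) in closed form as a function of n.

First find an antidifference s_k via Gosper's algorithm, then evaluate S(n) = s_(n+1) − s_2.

Step 1: r(k) = k*(k + 1)/((k - 1)*(k + 4)).
A = k + 1, B = k + 4, C = k - 1.
Key eq: (k + 1)·f(k+1) = (k + 3)·f(k) + (k - 1).
deg f ≤ 2 (via 1,1,1).
Coefficient equations give f(k) = -k.
R(k) = B(k−1)·f(k)/C(k) = -k*(k + 3)/(k - 1); s_k = R·t_k = 3*k/((k + 1)*(k + 2)).
s_(k+1) − s_k = 3*(1 - k)/(k**3 + 6*k**2 + 11*k + 6) = t_k.
Telescope: S(n) = s_(n+1) − s_(2) = 3*(n + 1)/(n**2 + 5*n + 6) − (1/2) = n*(1 - n)/(2*(n**2 + 5*n + 6)).

S(n) = n*(1 - n)/(2*(n**2 + 5*n + 6))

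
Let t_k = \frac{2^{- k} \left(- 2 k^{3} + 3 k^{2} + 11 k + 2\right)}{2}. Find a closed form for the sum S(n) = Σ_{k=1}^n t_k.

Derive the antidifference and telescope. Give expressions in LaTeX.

S(n) = \frac{2^{- n} \left(- 10 \cdot 2^{n} + 2 n^{3} + 9 n^{2} + 13 n + 10\right)}{2}

t_(k+1)/t_k = (2*k**3 + 3*k**2 - 11*k - 14)/(2*(2*k**3 - 3*k**2 - 11*k - 2)).
A = 1/2, B = 1, C = k**3 - 3*k**2/2 - 11*k/2 - 1.
f must satisfy (1/2)·f(k+1) − (1)·f(k) = k**3 - 3*k**2/2 - 11*k/2 - 1.
d = 3 from the (0,0,3) case.
Solve for f: f(k) = -2*k**3 - 3*k**2 - k - 4 (degree 3 ≤ 3).
Certificate R = B(k−1)f/C = -2*(2*k**3 + 3*k**2 + k + 4)/(2*k**3 - 3*k**2 - 11*k - 2) gives s_k = (2*k**3 + 3*k**2 + k + 4)/2**k.
Check: Δs_k = (-2*k**3 + 3*k**2 + 11*k + 2)/(2*2**k). ✓
Telescope: S(n) = s_(n+1) − s_(1) = 2**(-n - 1)*(2*n**3 + 9*n**2 + 13*n + 10) − (5) = (-10*2**n + 2*n**3 + 9*n**2 + 13*n + 10)/(2*2**n).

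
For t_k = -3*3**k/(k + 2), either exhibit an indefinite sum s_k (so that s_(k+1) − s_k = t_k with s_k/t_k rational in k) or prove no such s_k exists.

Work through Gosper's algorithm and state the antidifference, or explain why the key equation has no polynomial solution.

none (Gosper's algorithm certifies no s_k)

Compute t_(k+1)/t_k: get 3*(k + 2)/(k + 3).
Take A(k)=3*k + 6, B(k)=k + 3, C(k)=1.
Solve (3*k + 6)·f(k+1) − (k + 2)·f(k) = 1.
Bound: deg f ≤ -1.
d = -1 < 0 ⇒ no nonzero polynomial f; not summable.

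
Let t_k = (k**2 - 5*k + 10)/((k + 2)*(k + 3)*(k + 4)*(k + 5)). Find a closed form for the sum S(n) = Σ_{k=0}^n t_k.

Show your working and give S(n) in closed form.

S(n) = (n**3 + 6*n**2 + 35*n + 30)/(6*(n**3 + 12*n**2 + 47*n + 60))

The ratio is (k**3 - k**2 + 12)/(k**3 + k**2 - 20*k + 60).
Gosper form: A/B · C(k+1)/C(k) with A=k + 2, B=k + 6, C=k**2 - 5*k + 10.
Solve (k + 2)·f(k+1) − (k + 5)·f(k) = k**2 - 5*k + 10.
d = 3 from the (1,1,2) case.
Coefficient equations give f(k) = k*(k**2 + 3*k + 26)/6.
So s_k = (B(k−1)f/C)·t_k = (k*(k + 5)*(k**2 + 3*k + 26)/(6*(k**2 - 5*k + 10)))·t_k = k*(k**2 + 3*k + 26)/(6*(k + 2)*(k + 3)*(k + 4)).
Verify: (k**2 - 5*k + 10)/(k**4 + 14*k**3 + 71*k**2 + 154*k + 120) matches t_k.
Telescope: S(n) = s_(n+1) − s_(0) = (n**3 + 6*n**2 + 35*n + 30)/(6*(n**3 + 12*n**2 + 47*n + 60)) − (0) = (n**3 + 6*n**2 + 35*n + 30)/(6*(n**3 + 12*n**2 + 47*n + 60)).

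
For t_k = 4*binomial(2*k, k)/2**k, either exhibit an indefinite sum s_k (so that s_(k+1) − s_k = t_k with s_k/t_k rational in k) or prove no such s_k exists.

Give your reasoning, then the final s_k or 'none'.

not Gosper-summable; s_k does not exist

Step 1: r(k) = (2*k + 1)/(k + 1).
Take A(k)=2*k + 1, B(k)=k + 1, C(k)=1.
Set up (2*k + 1)·f(k+1) − (k)·f(k) − (1) = 0.
d = -1 from the (1,1,0) case.
Bound -1 < 0, so the key equation has no polynomial solution.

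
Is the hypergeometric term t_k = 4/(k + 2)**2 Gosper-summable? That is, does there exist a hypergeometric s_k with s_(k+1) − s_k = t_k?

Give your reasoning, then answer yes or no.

No — t_k has no hypergeometric antidifference.

t_(k+1)/t_k = (k + 2)**2/(k + 3)**2.
So A=k**2 + 4*k + 4 and B=k**2 + 6*k + 9, with C=1.
Solve (k**2 + 4*k + 4)·f(k+1) − (k**2 + 4*k + 4)·f(k) = 1.
deg f ≤ 0 (via 2,2,0).
Generic f = c0 gives residual -1; -1 = 0 cannot hold, so t_k is not Gosper-summable.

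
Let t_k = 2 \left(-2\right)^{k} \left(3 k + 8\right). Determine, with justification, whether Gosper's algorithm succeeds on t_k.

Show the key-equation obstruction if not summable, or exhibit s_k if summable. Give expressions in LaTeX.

Yes. s_k = \left(-2\right)^{k + 1} \left(k + 2\right).

t_(k+1)/t_k = 2*(-3*k - 11)/(3*k + 8).
A = -2, B = 1, C = k + 8/3.
Key eq: (-2)·f(k+1) = (1)·f(k) + (k + 8/3).
deg f ≤ 1 (via 0,0,1).
Match coefficients ⇒ f(k) = -(k + 2)/3.
Then R = B(k−1)f/C = -(k + 2)/(3*k + 8), so s_k = R(k)·t_k = (-2)**(k + 1)*(k + 2).
Δs = 2*(-2)**k*(3*k + 8), as required.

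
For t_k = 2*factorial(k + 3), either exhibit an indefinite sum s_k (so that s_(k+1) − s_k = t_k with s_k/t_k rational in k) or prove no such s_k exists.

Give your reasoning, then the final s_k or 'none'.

Step 1: r(k) = k + 4.
A = k + 4, B = 1, C = 1.
f must satisfy (k + 4)·f(k+1) − (1)·f(k) = 1.
Bound: deg f ≤ -1.
d = -1 < 0 ⇒ no nonzero polynomial f; not summable.

none — t_k is not Gosper-summable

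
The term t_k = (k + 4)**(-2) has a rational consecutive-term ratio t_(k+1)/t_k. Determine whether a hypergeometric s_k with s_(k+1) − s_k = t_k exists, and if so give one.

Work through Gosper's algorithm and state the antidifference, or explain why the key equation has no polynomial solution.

no hypergeometric antidifference exists

Compute t_(k+1)/t_k: get (k + 4)**2/(k + 5)**2.
Factor: A=k**2 + 8*k + 16; B=k**2 + 10*k + 25; C=1.
Solve (k**2 + 8*k + 16)·f(k+1) − (k**2 + 8*k + 16)·f(k) = 1.
deg f ≤ 0 (via 2,2,0).
Put f(k) = c0: A·f(k+1) − B(k−1)·f(k) − C = -1; need -1 = 0 — inconsistent ⇒ no f, not summable.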